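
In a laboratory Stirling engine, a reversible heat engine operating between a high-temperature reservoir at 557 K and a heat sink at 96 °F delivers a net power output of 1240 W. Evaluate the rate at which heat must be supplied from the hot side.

T_C = 96 °F → (96 − 32) × 5/9 = 35.56 °C = 308.71 K.
The Carnot efficiency is η = 1 − T_C/T_H = 1 − 308.71/557.00 = 0.4458.
Q_H = W/η = 1240/0.4458 = 2782 W.

Q̇_H ≈ 2782 W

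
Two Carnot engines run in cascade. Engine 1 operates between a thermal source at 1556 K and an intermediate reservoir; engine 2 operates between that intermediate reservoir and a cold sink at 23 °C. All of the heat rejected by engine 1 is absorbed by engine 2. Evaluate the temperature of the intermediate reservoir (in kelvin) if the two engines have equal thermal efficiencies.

T_m ≈ 679 K

T_C = 23 °C → 23 + 273.15 = 296.15 K.
Equal efficiencies require 1 − T_m/T_H = 1 − T_C/T_m, i.e. T_m/T_H = T_C/T_m, so T_m = √(T_H·T_C) = √(1556.00 × 296.15) = 679 K.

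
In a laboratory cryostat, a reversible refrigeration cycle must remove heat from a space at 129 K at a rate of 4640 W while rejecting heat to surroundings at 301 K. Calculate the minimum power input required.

Ẇ_in ≈ 6187 W

For a reversible refrigerator, COP_R = T_C/(T_H − T_C) = 129.00/172.00 = 0.7500.
W = Q_C/COP_R = 4640/0.7500 = 6187 W.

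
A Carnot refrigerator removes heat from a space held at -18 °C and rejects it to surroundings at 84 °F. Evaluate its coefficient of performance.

COP_R ≈ 5.442

T_H = 84 °F → (84 − 32) × 5/9 = 28.89 °C = 302.04 K.
T_C = -18 °C → -18 + 273.15 = 255.15 K.
For a reversible refrigerator, COP_R = T_C/(T_H − T_C) = 255.15/(302.04 − 255.15) = 5.442.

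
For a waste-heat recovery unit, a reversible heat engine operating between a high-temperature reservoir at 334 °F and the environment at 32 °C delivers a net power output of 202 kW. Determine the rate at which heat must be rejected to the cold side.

Q̇_C ≈ 454 kW

T_H = 334 °F → (334 − 32) × 5/9 = 167.78 °C = 440.93 K.
T_C = 32 °C → 32 + 273.15 = 305.15 K.
η_rev = 1 − T_C/T_H = 1 − 305.15/440.93 = 0.3079.
Since Q_C/Q_H = T_C/T_H and Q_H = W/η, Q_C = W·T_C/(T_H − T_C) = 202 × 305.15/135.78 = 454 kW.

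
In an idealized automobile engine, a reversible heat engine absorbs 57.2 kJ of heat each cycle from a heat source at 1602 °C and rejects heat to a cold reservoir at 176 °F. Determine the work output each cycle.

T_H = 1602 °C → 1602 + 273.15 = 1875.15 K.
T_C = 176 °F → (176 − 32) × 5/9 = 80.00 °C = 353.15 K.
η_rev = 1 − T_C/T_H = 1 − 353.15/1875.15 = 0.8117.
W = η·Q_H = 0.8117 × 57.2 = 46.4 kJ.

W ≈ 46.4 kJ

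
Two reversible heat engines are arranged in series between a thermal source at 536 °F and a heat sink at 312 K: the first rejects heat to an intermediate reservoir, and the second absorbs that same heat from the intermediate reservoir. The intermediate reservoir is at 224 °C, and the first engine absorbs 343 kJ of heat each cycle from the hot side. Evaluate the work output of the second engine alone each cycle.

T_H = 536 °F → (536 − 32) × 5/9 = 280.00 °C = 553.15 K.
T_m = 224 °C → 224 + 273.15 = 497.15 K.
Heat entering the second stage: Q_m = Q_H·(T_m/T_H) = 343 × 497.15/553.15 = 308 kJ.
Second-stage efficiency η₂ = 1 − T_C/T_m = 1 − 312.00/497.15 = 0.3724, so W₂ = η₂·Q_m = 115 kJ.

W₂ ≈ 115 kJ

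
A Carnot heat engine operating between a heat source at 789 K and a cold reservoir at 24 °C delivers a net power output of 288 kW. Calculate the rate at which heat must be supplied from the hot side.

Q̇_H ≈ 462 kW

T_C = 24 °C → 24 + 273.15 = 297.15 K.
The Carnot efficiency is η = 1 − T_C/T_H = 1 − 297.15/789.00 = 0.6234.
Q_H = W/η = 288/0.6234 = 462 kW.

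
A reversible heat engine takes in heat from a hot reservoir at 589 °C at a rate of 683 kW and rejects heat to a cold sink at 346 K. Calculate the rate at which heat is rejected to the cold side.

Q̇_C ≈ 274.1 kW

T_H = 589 °C → 589 + 273.15 = 862.15 K.
Carnot efficiency: η = 1 − T_C/T_H = 1 − 346.00/862.15 = 0.5987.
For a reversible cycle Q_C/Q_H = T_C/T_H, so Q_C = 683 × 346.00/862.15 = 274.1 kW.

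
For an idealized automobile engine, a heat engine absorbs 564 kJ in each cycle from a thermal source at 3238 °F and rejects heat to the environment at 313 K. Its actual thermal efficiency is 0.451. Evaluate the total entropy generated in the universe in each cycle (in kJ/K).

ΔS_univ ≈ 0.715 kJ/K

T_H = 3238 °F → (3238 − 32) × 5/9 = 1781.11 °C = 2054.26 K.
W = η·Q_H = 0.451 × 564 = 254.4 kJ, so Q_C = Q_H − W = 309.6 kJ.
The hot reservoir loses entropy Q_H/T_H = 564/2054.26 = 0.2746 kJ/K; the cold reservoir gains Q_C/T_C = 309.6/313.00 = 0.9893 kJ/K.
ΔS_univ = −Q_H/T_H + Q_C/T_C = 0.715 kJ/K (> 0, since η = 0.451 < η_Carnot = 0.848).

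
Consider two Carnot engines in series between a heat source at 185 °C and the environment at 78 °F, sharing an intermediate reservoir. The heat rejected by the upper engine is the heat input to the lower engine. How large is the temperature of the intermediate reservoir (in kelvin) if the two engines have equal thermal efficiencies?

T_m ≈ 370 K

T_H = 185 °C → 185 + 273.15 = 458.15 K.
T_C = 78 °F → (78 − 32) × 5/9 = 25.56 °C = 298.71 K.
Equal efficiencies require 1 − T_m/T_H = 1 − T_C/T_m, i.e. T_m/T_H = T_C/T_m, so T_m = √(T_H·T_C) = √(458.15 × 298.71) = 370 K.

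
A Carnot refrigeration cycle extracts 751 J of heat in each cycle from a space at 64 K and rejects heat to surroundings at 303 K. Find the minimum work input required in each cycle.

Carnot COP: COP_R = T_C/(T_H − T_C) = 64.00/239.00 = 0.2678.
W = Q_C/COP_R = 751/0.2678 = 2800 J.

W_in ≈ 2800 J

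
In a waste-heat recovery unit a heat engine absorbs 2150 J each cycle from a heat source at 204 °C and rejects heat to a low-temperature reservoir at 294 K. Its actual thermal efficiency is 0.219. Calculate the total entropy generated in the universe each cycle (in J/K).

ΔS_univ ≈ 1.21 J/K

T_H = 204 °C → 204 + 273.15 = 477.15 K.
W = η·Q_H = 0.219 × 2150 = 470.9 J, so Q_C = Q_H − W = 1679 J.
Reservoir entropy changes: ΔS_H = −Q_H/T_H = −2150/477.15 = -4.506 J/K and ΔS_C = +Q_C/T_C = 1679/294.00 = 5.711 J/K.
ΔS_univ = −Q_H/T_H + Q_C/T_C = 1.21 J/K (> 0, since η = 0.219 < η_Carnot = 0.384).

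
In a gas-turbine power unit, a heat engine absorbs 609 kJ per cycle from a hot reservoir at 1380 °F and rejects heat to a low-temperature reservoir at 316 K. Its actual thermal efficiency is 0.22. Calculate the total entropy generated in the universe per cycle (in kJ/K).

T_H = 1380 °F → (1380 − 32) × 5/9 = 748.89 °C = 1022.04 K.
W = η·Q_H = 0.22 × 609 = 134.0 kJ, so Q_C = Q_H − W = 475.0 kJ.
The hot reservoir loses entropy Q_H/T_H = 609/1022.04 = 0.5959 kJ/K; the cold reservoir gains Q_C/T_C = 475.0/316.00 = 1.503 kJ/K.
ΔS_univ = −Q_H/T_H + Q_C/T_C = 0.907 kJ/K (> 0, since η = 0.22 < η_Carnot = 0.691).

ΔS_univ ≈ 0.907 kJ/K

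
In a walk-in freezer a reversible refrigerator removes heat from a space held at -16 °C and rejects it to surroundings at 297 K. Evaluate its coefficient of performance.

COP_R ≈ 6.45

T_C = -16 °C → -16 + 273.15 = 257.15 K.
COP_R = T_C/(T_H − T_C) = 257.15/(297.00 − 257.15) = 6.45.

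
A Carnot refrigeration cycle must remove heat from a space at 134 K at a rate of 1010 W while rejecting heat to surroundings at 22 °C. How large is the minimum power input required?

T_H = 22 °C → 22 + 273.15 = 295.15 K.
Carnot COP: COP_R = T_C/(T_H − T_C) = 134.00/161.15 = 0.8315.
W = Q_C/COP_R = 1010/0.8315 = 1210 W.

Ẇ_in ≈ 1210 W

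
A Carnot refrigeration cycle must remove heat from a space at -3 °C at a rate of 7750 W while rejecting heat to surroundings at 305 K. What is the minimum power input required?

Ẇ_in ≈ 1000 W

T_C = -3 °C → -3 + 273.15 = 270.15 K.
For a reversible refrigerator, COP_R = T_C/(T_H − T_C) = 270.15/34.85 = 7.7518.
W = Q_C/COP_R = 7750/7.7518 = 1000 W.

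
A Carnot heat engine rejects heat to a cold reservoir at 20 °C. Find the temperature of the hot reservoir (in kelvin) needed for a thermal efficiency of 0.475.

T_C = 20 °C → 20 + 273.15 = 293.15 K.
From η = 1 − T_C/T_H, solving for T_H gives T_H = T_C/(1 − η) = 293.15/(1 − 0.475) = 558 K.

T_H ≈ 558 K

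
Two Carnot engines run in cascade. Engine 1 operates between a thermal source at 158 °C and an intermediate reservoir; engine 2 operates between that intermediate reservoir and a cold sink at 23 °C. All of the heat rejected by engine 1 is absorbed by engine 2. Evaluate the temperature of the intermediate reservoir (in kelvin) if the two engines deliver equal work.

T_m ≈ 364 K

T_H = 158 °C → 158 + 273.15 = 431.15 K.
T_C = 23 °C → 23 + 273.15 = 296.15 K.
For reversible stages Q_m = Q_H·(T_m/T_H). Setting W₁ = Q_H(1 − T_m/T_H) equal to W₂ = Q_m(1 − T_C/T_m) = Q_H·(T_m − T_C)/T_H gives T_H − T_m = T_m − T_C, so T_m = (T_H + T_C)/2 = (431.15 + 296.15)/2 = 364 K.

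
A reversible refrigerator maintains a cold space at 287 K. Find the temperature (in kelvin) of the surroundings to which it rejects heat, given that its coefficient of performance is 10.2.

COP_R = T_C/(T_H − T_C) ⇒ T_H = T_C·(1 + 1/COP_R) = 287.00 × (1 + 1/10.2) = 315 K.

T_H ≈ 315 K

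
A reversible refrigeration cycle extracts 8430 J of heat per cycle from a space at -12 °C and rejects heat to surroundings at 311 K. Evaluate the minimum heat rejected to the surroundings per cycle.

T_C = -12 °C → -12 + 273.15 = 261.15 K.
For a reversible cycle Q_H/Q_C = T_H/T_C, so Q_H = Q_C·T_H/T_C = 8430 × 311.00/261.15 = 10000 J.

Q_H ≈ 10000 J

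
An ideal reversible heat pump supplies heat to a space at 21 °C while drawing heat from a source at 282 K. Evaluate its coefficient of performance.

T_H = 21 °C → 21 + 273.15 = 294.15 K.
For a reversible heat pump, COP_HP = T_H/(T_H − T_C) = 294.15/(294.15 − 282.00) = 24.21.

COP_HP ≈ 24.21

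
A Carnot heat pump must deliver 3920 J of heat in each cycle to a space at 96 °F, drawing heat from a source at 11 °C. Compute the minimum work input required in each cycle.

W_in ≈ 311.8 J

T_H = 96 °F → (96 − 32) × 5/9 = 35.56 °C = 308.71 K.
T_C = 11 °C → 11 + 273.15 = 284.15 K.
COP_HP = T_H/(T_H − T_C) = 308.71/24.56 = 12.5717.
W = Q_H/COP_HP = 3920/12.5717 = 311.8 J.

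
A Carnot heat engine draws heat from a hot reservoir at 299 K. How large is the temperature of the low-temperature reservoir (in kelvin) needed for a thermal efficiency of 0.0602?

T_C ≈ 281.0 K

From η = 1 − T_C/T_H, T_C = T_H·(1 − η) = 299.00 × (1 − 0.0602) = 281.0 K.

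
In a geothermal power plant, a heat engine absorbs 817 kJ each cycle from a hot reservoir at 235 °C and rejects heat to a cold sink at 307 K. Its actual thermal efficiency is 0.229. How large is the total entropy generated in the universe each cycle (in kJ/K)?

ΔS_univ ≈ 0.4440 kJ/K

T_H = 235 °C → 235 + 273.15 = 508.15 K.
W = η·Q_H = 0.229 × 817 = 187.1 kJ, so Q_C = Q_H − W = 629.9 kJ.
The hot reservoir loses entropy Q_H/T_H = 817/508.15 = 1.608 kJ/K; the cold reservoir gains Q_C/T_C = 629.9/307.00 = 2.052 kJ/K.
ΔS_univ = −Q_H/T_H + Q_C/T_C = 0.4440 kJ/K (> 0, since η = 0.229 < η_Carnot = 0.396).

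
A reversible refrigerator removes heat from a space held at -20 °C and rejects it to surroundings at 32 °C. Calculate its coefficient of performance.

T_H = 32 °C → 32 + 273.15 = 305.15 K.
T_C = -20 °C → -20 + 273.15 = 253.15 K.
COP_R = T_C/(T_H − T_C) = 253.15/(305.15 − 253.15) = 4.868.

COP_R ≈ 4.868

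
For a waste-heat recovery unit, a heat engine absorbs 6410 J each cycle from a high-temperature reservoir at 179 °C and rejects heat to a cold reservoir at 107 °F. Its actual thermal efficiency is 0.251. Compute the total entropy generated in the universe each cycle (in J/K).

T_H = 179 °C → 179 + 273.15 = 452.15 K.
T_C = 107 °F → (107 − 32) × 5/9 = 41.67 °C = 314.82 K.
W = η·Q_H = 0.251 × 6410 = 1609 J, so Q_C = Q_H − W = 4801 J.
Reservoir entropy changes: ΔS_H = −Q_H/T_H = −6410/452.15 = -14.18 J/K and ΔS_C = +Q_C/T_C = 4801/314.82 = 15.25 J/K.
ΔS_univ = −Q_H/T_H + Q_C/T_C = 1.07 J/K (> 0, since η = 0.251 < η_Carnot = 0.304).

ΔS_univ ≈ 1.07 J/K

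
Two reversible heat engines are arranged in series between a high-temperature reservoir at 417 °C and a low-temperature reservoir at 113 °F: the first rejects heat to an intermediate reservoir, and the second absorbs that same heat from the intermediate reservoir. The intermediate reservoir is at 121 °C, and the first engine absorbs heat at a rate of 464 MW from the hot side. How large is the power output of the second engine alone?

Ẇ₂ ≈ 51.10 MW

T_H = 417 °C → 417 + 273.15 = 690.15 K.
T_C = 113 °F → (113 − 32) × 5/9 = 45.00 °C = 318.15 K.
T_m = 121 °C → 121 + 273.15 = 394.15 K.
Heat entering the second stage: Q_m = Q_H·(T_m/T_H) = 464 × 394.15/690.15 = 265.0 MW.
Second-stage efficiency η₂ = 1 − T_C/T_m = 1 − 318.15/394.15 = 0.1928, so W₂ = η₂·Q_m = 51.10 MW.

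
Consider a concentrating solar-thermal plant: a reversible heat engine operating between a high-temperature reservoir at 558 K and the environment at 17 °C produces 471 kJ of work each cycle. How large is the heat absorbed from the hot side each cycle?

Q_H ≈ 981 kJ

T_C = 17 °C → 17 + 273.15 = 290.15 K.
η_rev = 1 − T_C/T_H = 1 − 290.15/558.00 = 0.4800.
Q_H = W/η = 471/0.4800 = 981 kJ.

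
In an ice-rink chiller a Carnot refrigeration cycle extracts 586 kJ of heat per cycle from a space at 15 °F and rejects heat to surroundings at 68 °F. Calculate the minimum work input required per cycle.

W_in ≈ 65.4 kJ

T_H = 68 °F → (68 − 32) × 5/9 = 20.00 °C = 293.15 K.
T_C = 15 °F → (15 − 32) × 5/9 = -9.44 °C = 263.71 K.
For a reversible refrigerator, COP_R = T_C/(T_H − T_C) = 263.71/29.44 = 8.9560.
W = Q_C/COP_R = 586/8.9560 = 65.4 kJ.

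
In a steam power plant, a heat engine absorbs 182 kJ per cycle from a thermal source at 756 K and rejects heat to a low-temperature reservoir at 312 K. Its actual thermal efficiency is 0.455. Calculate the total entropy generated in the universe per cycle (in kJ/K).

ΔS_univ ≈ 0.07718 kJ/K

W = η·Q_H = 0.455 × 182 = 82.81 kJ, so Q_C = Q_H − W = 99.19 kJ.
Reservoir entropy changes: ΔS_H = −Q_H/T_H = −182/756.00 = -0.2407 kJ/K and ΔS_C = +Q_C/T_C = 99.19/312.00 = 0.3179 kJ/K.
ΔS_univ = −Q_H/T_H + Q_C/T_C = 0.07718 kJ/K (> 0, since η = 0.455 < η_Carnot = 0.587).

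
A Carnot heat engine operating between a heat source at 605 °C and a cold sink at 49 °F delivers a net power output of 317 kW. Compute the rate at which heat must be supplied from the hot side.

Q̇_H ≈ 467.4 kW

T_H = 605 °C → 605 + 273.15 = 878.15 K.
T_C = 49 °F → (49 − 32) × 5/9 = 9.44 °C = 282.59 K.
For a reversible engine, η = 1 − T_C/T_H = 1 − 282.59/878.15 = 0.6782.
Q_H = W/η = 317/0.6782 = 467.4 kW.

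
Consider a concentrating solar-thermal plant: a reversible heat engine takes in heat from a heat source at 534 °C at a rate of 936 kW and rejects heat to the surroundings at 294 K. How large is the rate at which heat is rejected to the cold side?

T_H = 534 °C → 534 + 273.15 = 807.15 K.
η_rev = 1 − T_C/T_H = 1 − 294.00/807.15 = 0.6358.
For a reversible cycle Q_C/Q_H = T_C/T_H, so Q_C = 936 × 294.00/807.15 = 340.9 kW.

Q̇_C ≈ 340.9 kW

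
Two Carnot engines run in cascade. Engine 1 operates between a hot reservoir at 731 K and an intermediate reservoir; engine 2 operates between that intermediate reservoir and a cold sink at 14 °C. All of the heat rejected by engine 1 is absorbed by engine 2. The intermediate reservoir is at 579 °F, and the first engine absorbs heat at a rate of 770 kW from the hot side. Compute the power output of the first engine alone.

T_C = 14 °C → 14 + 273.15 = 287.15 K.
T_m = 579 °F → (579 − 32) × 5/9 = 303.89 °C = 577.04 K.
First-stage efficiency η₁ = 1 − T_m/T_H = 1 − 577.04/731.00 = 0.2106.
W₁ = η₁·Q_H = 0.2106 × 770 = 162.2 kW.

Ẇ₁ ≈ 162.2 kW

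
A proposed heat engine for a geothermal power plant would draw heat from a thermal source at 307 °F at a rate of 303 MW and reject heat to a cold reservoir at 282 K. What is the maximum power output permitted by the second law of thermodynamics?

Ẇ_max ≈ 102.4 MW

T_H = 307 °F → (307 − 32) × 5/9 = 152.78 °C = 425.93 K.
The upper bound on efficiency is η_max = 1 − T_C/T_H = 1 − 282.00/425.93 = 0.3379.
W_max = η_max · Q_H = 0.3379 × 303 = 102.4 MW.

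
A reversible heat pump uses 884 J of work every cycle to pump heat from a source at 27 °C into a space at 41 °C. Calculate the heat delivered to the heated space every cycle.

Q_H ≈ 19800 J

T_H = 41 °C → 41 + 273.15 = 314.15 K.
T_C = 27 °C → 27 + 273.15 = 300.15 K.
Reversible heating COP: COP_HP = T_H/(T_H − T_C) = 314.15/14.00 = 22.4393.
Q_H = COP_HP · W = 22.4393 × 884 = 19800 J.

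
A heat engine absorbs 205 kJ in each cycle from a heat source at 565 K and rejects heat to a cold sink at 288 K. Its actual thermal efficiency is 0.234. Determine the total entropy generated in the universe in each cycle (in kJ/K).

ΔS_univ ≈ 0.182 kJ/K

W = η·Q_H = 0.234 × 205 = 47.97 kJ, so Q_C = Q_H − W = 157.0 kJ.
Reservoir entropy changes: ΔS_H = −Q_H/T_H = −205/565.00 = -0.3628 kJ/K and ΔS_C = +Q_C/T_C = 157.0/288.00 = 0.5452 kJ/K.
ΔS_univ = −Q_H/T_H + Q_C/T_C = 0.182 kJ/K (> 0, since η = 0.234 < η_Carnot = 0.490).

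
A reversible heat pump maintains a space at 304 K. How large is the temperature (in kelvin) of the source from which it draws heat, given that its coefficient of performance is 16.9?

T_C ≈ 286.0 K

COP_HP = T_H/(T_H − T_C) ⇒ T_C = T_H·(COP_HP − 1)/COP_HP = 304.00 × (16.9 − 1)/16.9 = 286.0 K.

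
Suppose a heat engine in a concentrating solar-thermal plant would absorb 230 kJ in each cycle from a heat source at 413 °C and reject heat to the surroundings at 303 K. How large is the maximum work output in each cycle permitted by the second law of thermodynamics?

W_max ≈ 128.4 kJ

T_H = 413 °C → 413 + 273.15 = 686.15 K.
No engine can exceed the Carnot limit: η_max = 1 − T_C/T_H = 1 − 303.00/686.15 = 0.5584.
W_max = η_max · Q_H = 0.5584 × 230 = 128.4 kJ.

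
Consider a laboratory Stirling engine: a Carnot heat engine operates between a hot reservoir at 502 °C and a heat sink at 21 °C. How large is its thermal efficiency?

η ≈ 0.621

T_H = 502 °C → 502 + 273.15 = 775.15 K.
T_C = 21 °C → 21 + 273.15 = 294.15 K.
The Carnot efficiency is η = 1 − T_C/T_H = 1 − 294.15/775.15 = 0.621.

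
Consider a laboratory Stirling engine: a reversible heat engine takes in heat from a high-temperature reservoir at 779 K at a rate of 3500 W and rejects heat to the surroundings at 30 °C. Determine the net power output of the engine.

Ẇ ≈ 2140 W

T_C = 30 °C → 30 + 273.15 = 303.15 K.
Since the cycle is reversible, η = 1 − T_C/T_H = 1 − 303.15/779.00 = 0.6108.
W = η·Q_H = 0.6108 × 3500 = 2140 W.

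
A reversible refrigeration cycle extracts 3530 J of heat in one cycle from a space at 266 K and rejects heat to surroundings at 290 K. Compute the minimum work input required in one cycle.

The reversible coefficient of performance is COP_R = T_C/(T_H − T_C) = 266.00/24.00 = 11.0833.
W = Q_C/COP_R = 3530/11.0833 = 318.5 J.

W_in ≈ 318.5 J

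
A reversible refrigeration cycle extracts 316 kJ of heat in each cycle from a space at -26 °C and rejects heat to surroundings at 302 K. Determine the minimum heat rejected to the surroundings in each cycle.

Q_H ≈ 386 kJ

T_C = -26 °C → -26 + 273.15 = 247.15 K.
For a reversible cycle Q_H/Q_C = T_H/T_C, so Q_H = Q_C·T_H/T_C = 316 × 302.00/247.15 = 386 kJ.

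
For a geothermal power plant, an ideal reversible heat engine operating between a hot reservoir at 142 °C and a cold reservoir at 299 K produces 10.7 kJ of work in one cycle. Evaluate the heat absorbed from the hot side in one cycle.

Q_H ≈ 38.2 kJ

T_H = 142 °C → 142 + 273.15 = 415.15 K.
Carnot efficiency: η = 1 − T_C/T_H = 1 − 299.00/415.15 = 0.2798.
Q_H = W/η = 10.7/0.2798 = 38.2 kJ.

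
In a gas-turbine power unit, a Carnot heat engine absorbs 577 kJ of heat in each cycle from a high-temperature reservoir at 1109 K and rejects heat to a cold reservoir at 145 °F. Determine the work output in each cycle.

W ≈ 402.2 kJ

T_C = 145 °F → (145 − 32) × 5/9 = 62.78 °C = 335.93 K.
For a reversible engine, η = 1 − T_C/T_H = 1 − 335.93/1109.00 = 0.6971.
W = η·Q_H = 0.6971 × 577 = 402.2 kJ.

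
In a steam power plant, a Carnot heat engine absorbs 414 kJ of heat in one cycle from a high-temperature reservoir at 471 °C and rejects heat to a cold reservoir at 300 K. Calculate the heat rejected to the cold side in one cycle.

T_H = 471 °C → 471 + 273.15 = 744.15 K.
η_rev = 1 − T_C/T_H = 1 − 300.00/744.15 = 0.5969.
For a reversible cycle Q_C/Q_H = T_C/T_H, so Q_C = 414 × 300.00/744.15 = 166.9 kJ.

Q_C ≈ 166.9 kJ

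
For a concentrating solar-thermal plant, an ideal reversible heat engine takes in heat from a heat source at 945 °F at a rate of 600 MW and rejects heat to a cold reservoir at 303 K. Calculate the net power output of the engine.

T_H = 945 °F → (945 − 32) × 5/9 = 507.22 °C = 780.37 K.
Carnot efficiency: η = 1 − T_C/T_H = 1 − 303.00/780.37 = 0.6117.
W = η·Q_H = 0.6117 × 600 = 367 MW.

Ẇ ≈ 367 MW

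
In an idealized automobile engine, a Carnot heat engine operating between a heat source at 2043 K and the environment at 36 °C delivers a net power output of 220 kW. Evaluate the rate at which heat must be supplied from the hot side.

Q̇_H ≈ 259 kW

T_C = 36 °C → 36 + 273.15 = 309.15 K.
Since the cycle is reversible, η = 1 − T_C/T_H = 1 − 309.15/2043.00 = 0.8487.
Q_H = W/η = 220/0.8487 = 259 kW.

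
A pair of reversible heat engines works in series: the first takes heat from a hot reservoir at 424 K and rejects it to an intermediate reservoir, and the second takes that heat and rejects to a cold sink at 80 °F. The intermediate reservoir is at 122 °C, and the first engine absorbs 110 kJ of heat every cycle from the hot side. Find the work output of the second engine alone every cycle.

W₂ ≈ 24.73 kJ

T_C = 80 °F → (80 − 32) × 5/9 = 26.67 °C = 299.82 K.
T_m = 122 °C → 122 + 273.15 = 395.15 K.
Heat entering the second stage: Q_m = Q_H·(T_m/T_H) = 110 × 395.15/424.00 = 102.5 kJ.
Second-stage efficiency η₂ = 1 − T_C/T_m = 1 − 299.82/395.15 = 0.2413, so W₂ = η₂·Q_m = 24.73 kJ.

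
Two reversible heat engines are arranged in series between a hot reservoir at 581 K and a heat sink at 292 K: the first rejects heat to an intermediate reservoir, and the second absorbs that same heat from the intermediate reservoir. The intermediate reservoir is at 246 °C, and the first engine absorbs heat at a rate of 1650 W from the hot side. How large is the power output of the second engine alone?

T_m = 246 °C → 246 + 273.15 = 519.15 K.
Heat entering the second stage: Q_m = Q_H·(T_m/T_H) = 1650 × 519.15/581.00 = 1474 W.
Second-stage efficiency η₂ = 1 − T_C/T_m = 1 − 292.00/519.15 = 0.4375, so W₂ = η₂·Q_m = 645.1 W.

Ẇ₂ ≈ 645.1 W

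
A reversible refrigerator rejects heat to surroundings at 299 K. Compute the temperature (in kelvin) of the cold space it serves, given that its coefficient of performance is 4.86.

T_C ≈ 248.0 K

COP_R = T_C/(T_H − T_C) ⇒ T_C = T_H·COP_R/(1 + COP_R) = 299.00 × 4.86/(1 + 4.86) = 248.0 K.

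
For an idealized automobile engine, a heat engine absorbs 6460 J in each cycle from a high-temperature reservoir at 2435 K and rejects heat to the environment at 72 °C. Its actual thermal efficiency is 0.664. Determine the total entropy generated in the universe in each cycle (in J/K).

T_C = 72 °C → 72 + 273.15 = 345.15 K.
W = η·Q_H = 0.664 × 6460 = 4289 J, so Q_C = Q_H − W = 2171 J.
Reservoir entropy changes: ΔS_H = −Q_H/T_H = −6460/2435.00 = -2.653 J/K and ΔS_C = +Q_C/T_C = 2171/345.15 = 6.289 J/K.
ΔS_univ = −Q_H/T_H + Q_C/T_C = 3.64 J/K (> 0, since η = 0.664 < η_Carnot = 0.858).

ΔS_univ ≈ 3.64 J/K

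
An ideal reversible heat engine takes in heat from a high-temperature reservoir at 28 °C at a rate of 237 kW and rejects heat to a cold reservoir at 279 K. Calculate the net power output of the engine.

Ẇ ≈ 17.4 kW

T_H = 28 °C → 28 + 273.15 = 301.15 K.
η_rev = 1 − T_C/T_H = 1 − 279.00/301.15 = 0.0736.
W = η·Q_H = 0.0736 × 237 = 17.4 kW.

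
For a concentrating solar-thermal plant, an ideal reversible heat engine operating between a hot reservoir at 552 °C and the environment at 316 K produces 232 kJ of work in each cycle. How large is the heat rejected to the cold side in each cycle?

Q_C ≈ 144 kJ

T_H = 552 °C → 552 + 273.15 = 825.15 K.
For a reversible engine, η = 1 − T_C/T_H = 1 − 316.00/825.15 = 0.6170.
Since Q_C/Q_H = T_C/T_H and Q_H = W/η, Q_C = W·T_C/(T_H − T_C) = 232 × 316.00/509.15 = 144 kJ.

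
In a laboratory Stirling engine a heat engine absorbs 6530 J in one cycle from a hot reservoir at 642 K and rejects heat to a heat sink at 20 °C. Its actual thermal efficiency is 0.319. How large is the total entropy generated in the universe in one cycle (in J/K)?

T_C = 20 °C → 20 + 273.15 = 293.15 K.
W = η·Q_H = 0.319 × 6530 = 2083 J, so Q_C = Q_H − W = 4447 J.
Entropy balance on the reservoirs: −Q_H/T_H = -10.17 J/K, +Q_C/T_C = 15.17 J/K.
ΔS_univ = −Q_H/T_H + Q_C/T_C = 5.00 J/K (> 0, since η = 0.319 < η_Carnot = 0.543).

ΔS_univ ≈ 5.00 J/K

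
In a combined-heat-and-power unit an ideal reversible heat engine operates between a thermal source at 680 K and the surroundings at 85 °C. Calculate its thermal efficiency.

η ≈ 0.4733

T_C = 85 °C → 85 + 273.15 = 358.15 K.
η_rev = 1 − T_C/T_H = 1 − 358.15/680.00 = 0.4733.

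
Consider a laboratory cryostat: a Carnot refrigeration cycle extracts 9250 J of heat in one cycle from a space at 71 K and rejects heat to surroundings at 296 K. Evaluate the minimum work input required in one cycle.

Carnot COP: COP_R = T_C/(T_H − T_C) = 71.00/225.00 = 0.3156.
W = Q_C/COP_R = 9250/0.3156 = 29300 J.

W_in ≈ 29300 J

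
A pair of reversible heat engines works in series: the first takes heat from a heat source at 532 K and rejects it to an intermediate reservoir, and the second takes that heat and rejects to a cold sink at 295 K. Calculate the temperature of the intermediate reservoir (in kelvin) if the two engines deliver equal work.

T_m ≈ 413.5 K

For reversible stages Q_m = Q_H·(T_m/T_H). Setting W₁ = Q_H(1 − T_m/T_H) equal to W₂ = Q_m(1 − T_C/T_m) = Q_H·(T_m − T_C)/T_H gives T_H − T_m = T_m − T_C, so T_m = (T_H + T_C)/2 = (532.00 + 295.00)/2 = 413.5 K.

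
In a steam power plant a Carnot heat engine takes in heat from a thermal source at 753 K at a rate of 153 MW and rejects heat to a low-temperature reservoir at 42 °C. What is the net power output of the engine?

Ẇ ≈ 88.97 MW

T_C = 42 °C → 42 + 273.15 = 315.15 K.
For a reversible engine, η = 1 − T_C/T_H = 1 − 315.15/753.00 = 0.5815.
W = η·Q_H = 0.5815 × 153 = 88.97 MW.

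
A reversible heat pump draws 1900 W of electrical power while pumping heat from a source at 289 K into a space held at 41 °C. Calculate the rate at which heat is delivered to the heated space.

Q̇_H ≈ 23700 W

T_H = 41 °C → 41 + 273.15 = 314.15 K.
Reversible heating COP: COP_HP = T_H/(T_H − T_C) = 314.15/25.15 = 12.4911.
Q_H = COP_HP · W = 12.4911 × 1900 = 23700 W.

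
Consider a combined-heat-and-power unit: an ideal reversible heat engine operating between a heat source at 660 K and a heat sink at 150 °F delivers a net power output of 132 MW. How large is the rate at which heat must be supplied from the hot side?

Q̇_H ≈ 271 MW

T_C = 150 °F → (150 − 32) × 5/9 = 65.56 °C = 338.71 K.
The Carnot efficiency is η = 1 − T_C/T_H = 1 − 338.71/660.00 = 0.4868.
Q_H = W/η = 132/0.4868 = 271 MW.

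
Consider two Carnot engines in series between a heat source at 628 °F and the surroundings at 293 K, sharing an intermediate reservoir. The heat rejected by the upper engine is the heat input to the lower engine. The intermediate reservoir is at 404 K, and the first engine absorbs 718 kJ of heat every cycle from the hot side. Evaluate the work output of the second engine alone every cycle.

T_H = 628 °F → (628 − 32) × 5/9 = 331.11 °C = 604.26 K.
Heat entering the second stage: Q_m = Q_H·(T_m/T_H) = 718 × 404.00/604.26 = 480 kJ.
Second-stage efficiency η₂ = 1 − T_C/T_m = 1 − 293.00/404.00 = 0.2748, so W₂ = η₂·Q_m = 132 kJ.

W₂ ≈ 132 kJ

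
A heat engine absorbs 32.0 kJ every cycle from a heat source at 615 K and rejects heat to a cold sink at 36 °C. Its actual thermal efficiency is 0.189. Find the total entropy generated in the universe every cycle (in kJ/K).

T_C = 36 °C → 36 + 273.15 = 309.15 K.
W = η·Q_H = 0.189 × 32.0 = 6.048 kJ, so Q_C = Q_H − W = 25.95 kJ.
Entropy balance on the reservoirs: −Q_H/T_H = -0.05203 kJ/K, +Q_C/T_C = 0.08395 kJ/K.
ΔS_univ = −Q_H/T_H + Q_C/T_C = 0.0319 kJ/K (> 0, since η = 0.189 < η_Carnot = 0.497).

ΔS_univ ≈ 0.0319 kJ/K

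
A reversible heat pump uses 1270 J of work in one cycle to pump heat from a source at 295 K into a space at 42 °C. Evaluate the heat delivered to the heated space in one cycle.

T_H = 42 °C → 42 + 273.15 = 315.15 K.
COP_HP = T_H/(T_H − T_C) = 315.15/20.15 = 15.6402.
Q_H = COP_HP · W = 15.6402 × 1270 = 19860 J.

Q_H ≈ 19860 J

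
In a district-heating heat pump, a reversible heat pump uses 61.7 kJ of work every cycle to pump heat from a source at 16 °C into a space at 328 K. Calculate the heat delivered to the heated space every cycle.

T_C = 16 °C → 16 + 273.15 = 289.15 K.
The Carnot heat-pump COP is COP_HP = T_H/(T_H − T_C) = 328.00/38.85 = 8.4427.
Q_H = COP_HP · W = 8.4427 × 61.7 = 521 kJ.

Q_H ≈ 521 kJ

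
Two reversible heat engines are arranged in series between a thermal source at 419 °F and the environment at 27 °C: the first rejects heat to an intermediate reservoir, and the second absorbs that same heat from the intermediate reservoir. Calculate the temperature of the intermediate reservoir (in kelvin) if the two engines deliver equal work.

T_H = 419 °F → (419 − 32) × 5/9 = 215.00 °C = 488.15 K.
T_C = 27 °C → 27 + 273.15 = 300.15 K.
For reversible stages Q_m = Q_H·(T_m/T_H). Setting W₁ = Q_H(1 − T_m/T_H) equal to W₂ = Q_m(1 − T_C/T_m) = Q_H·(T_m − T_C)/T_H gives T_H − T_m = T_m − T_C, so T_m = (T_H + T_C)/2 = (488.15 + 300.15)/2 = 394 K.

T_m ≈ 394 K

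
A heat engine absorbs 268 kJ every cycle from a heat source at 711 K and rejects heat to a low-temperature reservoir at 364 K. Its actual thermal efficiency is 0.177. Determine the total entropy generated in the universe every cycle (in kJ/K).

ΔS_univ ≈ 0.2290 kJ/K

W = η·Q_H = 0.177 × 268 = 47.44 kJ, so Q_C = Q_H − W = 220.6 kJ.
Entropy balance on the reservoirs: −Q_H/T_H = -0.3769 kJ/K, +Q_C/T_C = 0.6059 kJ/K.
ΔS_univ = −Q_H/T_H + Q_C/T_C = 0.2290 kJ/K (> 0, since η = 0.177 < η_Carnot = 0.488).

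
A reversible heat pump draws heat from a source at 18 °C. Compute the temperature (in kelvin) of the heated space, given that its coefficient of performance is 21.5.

T_C = 18 °C → 18 + 273.15 = 291.15 K.
COP_HP = T_H/(T_H − T_C) ⇒ T_H = T_C·COP_HP/(COP_HP − 1) = 291.15 × 21.5/(21.5 − 1) = 305.4 K.

T_H ≈ 305.4 K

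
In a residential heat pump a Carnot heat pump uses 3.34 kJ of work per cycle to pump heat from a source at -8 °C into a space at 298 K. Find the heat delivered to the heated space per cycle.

T_C = -8 °C → -8 + 273.15 = 265.15 K.
Reversible heating COP: COP_HP = T_H/(T_H − T_C) = 298.00/32.85 = 9.0715.
Q_H = COP_HP · W = 9.0715 × 3.34 = 30.3 kJ.

Q_H ≈ 30.3 kJ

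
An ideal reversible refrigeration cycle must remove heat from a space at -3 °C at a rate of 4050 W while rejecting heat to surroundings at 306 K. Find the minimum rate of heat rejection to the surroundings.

Q̇_H ≈ 4590 W

T_C = -3 °C → -3 + 273.15 = 270.15 K.
For a reversible cycle Q_H/Q_C = T_H/T_C, so Q_H = Q_C·T_H/T_C = 4050 × 306.00/270.15 = 4590 W.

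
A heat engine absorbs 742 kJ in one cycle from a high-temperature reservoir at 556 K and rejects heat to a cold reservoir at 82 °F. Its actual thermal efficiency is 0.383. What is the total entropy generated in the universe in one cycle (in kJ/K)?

ΔS_univ ≈ 0.1868 kJ/K

T_C = 82 °F → (82 − 32) × 5/9 = 27.78 °C = 300.93 K.
W = η·Q_H = 0.383 × 742 = 284.2 kJ, so Q_C = Q_H − W = 457.8 kJ.
Reservoir entropy changes: ΔS_H = −Q_H/T_H = −742/556.00 = -1.335 kJ/K and ΔS_C = +Q_C/T_C = 457.8/300.93 = 1.521 kJ/K.
ΔS_univ = −Q_H/T_H + Q_C/T_C = 0.1868 kJ/K (> 0, since η = 0.383 < η_Carnot = 0.459).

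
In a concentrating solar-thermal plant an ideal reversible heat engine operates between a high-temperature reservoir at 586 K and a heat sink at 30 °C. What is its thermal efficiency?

T_C = 30 °C → 30 + 273.15 = 303.15 K.
Since the cycle is reversible, η = 1 − T_C/T_H = 1 − 303.15/586.00 = 0.4827.

η ≈ 0.4827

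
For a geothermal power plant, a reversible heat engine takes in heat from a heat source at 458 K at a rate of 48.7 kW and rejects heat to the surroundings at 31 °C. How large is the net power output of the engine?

Ẇ ≈ 16.36 kW

T_C = 31 °C → 31 + 273.15 = 304.15 K.
Carnot efficiency: η = 1 − T_C/T_H = 1 − 304.15/458.00 = 0.3359.
W = η·Q_H = 0.3359 × 48.7 = 16.36 kW.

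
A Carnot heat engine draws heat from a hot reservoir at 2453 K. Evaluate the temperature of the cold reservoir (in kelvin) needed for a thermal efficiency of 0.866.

T_C ≈ 329 K

From η = 1 − T_C/T_H, T_C = T_H·(1 − η) = 2453.00 × (1 − 0.866) = 329 K.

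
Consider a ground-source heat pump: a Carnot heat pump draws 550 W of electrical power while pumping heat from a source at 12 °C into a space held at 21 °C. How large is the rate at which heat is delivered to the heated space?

T_H = 21 °C → 21 + 273.15 = 294.15 K.
T_C = 12 °C → 12 + 273.15 = 285.15 K.
The Carnot heat-pump COP is COP_HP = T_H/(T_H − T_C) = 294.15/9.00 = 32.6833.
Q_H = COP_HP · W = 32.6833 × 550 = 18000 W.

Q̇_H ≈ 18000 W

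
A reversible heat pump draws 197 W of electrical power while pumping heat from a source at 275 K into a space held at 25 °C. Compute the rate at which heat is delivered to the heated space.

T_H = 25 °C → 25 + 273.15 = 298.15 K.
COP_HP = T_H/(T_H − T_C) = 298.15/23.15 = 12.8790.
Q_H = COP_HP · W = 12.8790 × 197 = 2540 W.

Q̇_H ≈ 2540 W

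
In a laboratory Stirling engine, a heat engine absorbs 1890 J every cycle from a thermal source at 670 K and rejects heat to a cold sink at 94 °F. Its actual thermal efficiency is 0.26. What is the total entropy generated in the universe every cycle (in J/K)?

ΔS_univ ≈ 1.726 J/K

T_C = 94 °F → (94 − 32) × 5/9 = 34.44 °C = 307.59 K.
W = η·Q_H = 0.26 × 1890 = 491.4 J, so Q_C = Q_H − W = 1399 J.
Entropy balance on the reservoirs: −Q_H/T_H = -2.821 J/K, +Q_C/T_C = 4.547 J/K.
ΔS_univ = −Q_H/T_H + Q_C/T_C = 1.726 J/K (> 0, since η = 0.26 < η_Carnot = 0.541).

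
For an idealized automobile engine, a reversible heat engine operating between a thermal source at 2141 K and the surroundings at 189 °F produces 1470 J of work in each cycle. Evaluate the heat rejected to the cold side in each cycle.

Q_C ≈ 298 J

T_C = 189 °F → (189 − 32) × 5/9 = 87.22 °C = 360.37 K.
For a reversible engine, η = 1 − T_C/T_H = 1 − 360.37/2141.00 = 0.8317.
Since Q_C/Q_H = T_C/T_H and Q_H = W/η, Q_C = W·T_C/(T_H − T_C) = 1470 × 360.37/1780.63 = 298 J.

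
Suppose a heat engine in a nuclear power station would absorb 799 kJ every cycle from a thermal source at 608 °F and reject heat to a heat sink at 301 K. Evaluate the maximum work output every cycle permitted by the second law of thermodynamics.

W_max ≈ 394 kJ

T_H = 608 °F → (608 − 32) × 5/9 = 320.00 °C = 593.15 K.
The second-law ceiling is the Carnot efficiency, η_max = 1 − T_C/T_H = 1 − 301.00/593.15 = 0.4925.
W_max = η_max · Q_H = 0.4925 × 799 = 394 kJ.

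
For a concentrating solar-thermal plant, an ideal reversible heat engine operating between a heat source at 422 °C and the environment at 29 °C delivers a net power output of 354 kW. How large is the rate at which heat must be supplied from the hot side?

T_H = 422 °C → 422 + 273.15 = 695.15 K.
T_C = 29 °C → 29 + 273.15 = 302.15 K.
Since the cycle is reversible, η = 1 − T_C/T_H = 1 − 302.15/695.15 = 0.5653.
Q_H = W/η = 354/0.5653 = 626 kW.

Q̇_H ≈ 626 kW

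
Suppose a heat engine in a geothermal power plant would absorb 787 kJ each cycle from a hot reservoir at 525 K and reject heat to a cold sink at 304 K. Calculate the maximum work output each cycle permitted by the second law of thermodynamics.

W_max ≈ 331.3 kJ

By the Carnot theorem, η_max = 1 − T_C/T_H = 1 − 304.00/525.00 = 0.4210.
W_max = η_max · Q_H = 0.4210 × 787 = 331.3 kJ.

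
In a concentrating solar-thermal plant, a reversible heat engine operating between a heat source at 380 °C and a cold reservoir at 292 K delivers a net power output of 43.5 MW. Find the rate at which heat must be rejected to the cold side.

T_H = 380 °C → 380 + 273.15 = 653.15 K.
Carnot efficiency: η = 1 − T_C/T_H = 1 − 292.00/653.15 = 0.5529.
Since Q_C/Q_H = T_C/T_H and Q_H = W/η, Q_C = W·T_C/(T_H − T_C) = 43.5 × 292.00/361.15 = 35.2 MW.

Q̇_C ≈ 35.2 MW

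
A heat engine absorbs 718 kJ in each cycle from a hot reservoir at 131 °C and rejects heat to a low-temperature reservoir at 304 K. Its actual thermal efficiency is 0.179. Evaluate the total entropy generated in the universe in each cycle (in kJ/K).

T_H = 131 °C → 131 + 273.15 = 404.15 K.
W = η·Q_H = 0.179 × 718 = 128.5 kJ, so Q_C = Q_H − W = 589.5 kJ.
Reservoir entropy changes: ΔS_H = −Q_H/T_H = −718/404.15 = -1.777 kJ/K and ΔS_C = +Q_C/T_C = 589.5/304.00 = 1.939 kJ/K.
ΔS_univ = −Q_H/T_H + Q_C/T_C = 0.1625 kJ/K (> 0, since η = 0.179 < η_Carnot = 0.248).

ΔS_univ ≈ 0.1625 kJ/K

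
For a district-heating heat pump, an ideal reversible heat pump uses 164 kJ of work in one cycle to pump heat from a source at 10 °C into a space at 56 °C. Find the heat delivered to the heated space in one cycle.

Q_H ≈ 1170 kJ

T_H = 56 °C → 56 + 273.15 = 329.15 K.
T_C = 10 °C → 10 + 273.15 = 283.15 K.
The Carnot heat-pump COP is COP_HP = T_H/(T_H − T_C) = 329.15/46.00 = 7.1554.
Q_H = COP_HP · W = 7.1554 × 164 = 1170 kJ.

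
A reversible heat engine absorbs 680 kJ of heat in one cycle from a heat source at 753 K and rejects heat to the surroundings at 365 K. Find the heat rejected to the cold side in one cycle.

Q_C ≈ 329.6 kJ

Since the cycle is reversible, η = 1 − T_C/T_H = 1 − 365.00/753.00 = 0.5153.
For a reversible cycle Q_C/Q_H = T_C/T_H, so Q_C = 680 × 365.00/753.00 = 329.6 kJ.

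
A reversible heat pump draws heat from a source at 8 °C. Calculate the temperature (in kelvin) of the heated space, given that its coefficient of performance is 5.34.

T_C = 8 °C → 8 + 273.15 = 281.15 K.
COP_HP = T_H/(T_H − T_C) ⇒ T_H = T_C·COP_HP/(COP_HP − 1) = 281.15 × 5.34/(5.34 − 1) = 345.9 K.

T_H ≈ 345.9 K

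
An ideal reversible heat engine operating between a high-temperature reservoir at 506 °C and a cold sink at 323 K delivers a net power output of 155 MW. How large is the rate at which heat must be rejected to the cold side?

Q̇_C ≈ 110 MW

T_H = 506 °C → 506 + 273.15 = 779.15 K.
Since the cycle is reversible, η = 1 − T_C/T_H = 1 − 323.00/779.15 = 0.5854.
Since Q_C/Q_H = T_C/T_H and Q_H = W/η, Q_C = W·T_C/(T_H − T_C) = 155 × 323.00/456.15 = 110 MW.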